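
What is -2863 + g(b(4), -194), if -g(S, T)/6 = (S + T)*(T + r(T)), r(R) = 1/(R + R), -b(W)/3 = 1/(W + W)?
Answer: -355591921/1552 ≈ -2.2912e+5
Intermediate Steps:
b(W) = -3/(2*W) (b(W) = -3/(W + W) = -3*1/(2*W) = -3/(2*W))
r(R) = 1/(2*R)
g(S, T) = -6*(S + T)*(T + 1/(2*T))
-2863 + g(b(4), -194) = -2863 + (-3 - 6*(-194)**2 - 6*(-3/2/4)*(-194) - 3*(-3/2/4)/(-194)) = -2863 + (-3 - 6*37636 - 6*(-3/2*1/4)*(-194) - 3*(-3/2*1/4)*(-1/194)) = -2863 + (-3 - 225816 - 6*(-3/8)*(-194) - 3*(-3/8)*(-1/194)) = -2863 + (-3 - 225816 - 873/2 - 9/1552) = -2863 - 351148545/1552 = -355591921/1552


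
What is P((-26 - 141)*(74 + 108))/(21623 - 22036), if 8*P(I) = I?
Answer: 2171/236 ≈ 9.1992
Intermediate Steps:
P(I) = I/8
P((-26 - 141)*(74 + 108))/(21623 - 22036) = (((-26 - 141)*(74 + 108))/8)/(21623 - 22036) = ((-167*182)/8)/(-413) = ((1/8)*(-30394))*(-1/413) = -15197/4*(-1/413) = 2171/236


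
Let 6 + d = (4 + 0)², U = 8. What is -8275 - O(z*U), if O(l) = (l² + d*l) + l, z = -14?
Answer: -19587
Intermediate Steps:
d = 10 (d = -6 + (4 + 0)² = -6 + 4² = -6 + 16 = 10)
O(l) = l² + 11*l (O(l) = (l² + 10*l) + l = l² + 11*l)
-8275 - O(z*U) = -8275 - (-14*8)*(11 - 14*8) = -8275 - (-112)*(11 - 112) = -8275 - (-112)*(-101) = -8275 - 1*11312 = -8275 - 11312 = -19587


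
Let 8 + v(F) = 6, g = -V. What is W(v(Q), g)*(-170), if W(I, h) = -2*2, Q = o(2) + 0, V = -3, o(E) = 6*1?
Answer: 680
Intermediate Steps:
o(E) = 6
g = 3 (g = -1*(-3) = 3)
Q = 6 (Q = 6 + 0 = 6)
v(F) = -2 (v(F) = -8 + 6 = -2)
W(I, h) = -4
W(v(Q), g)*(-170) = -4*(-170) = 680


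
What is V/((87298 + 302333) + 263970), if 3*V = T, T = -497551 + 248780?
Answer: -248771/1960803 ≈ -0.12687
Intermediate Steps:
T = -248771
V = -248771/3 (V = (⅓)*(-248771) = -248771/3 ≈ -82924.)
V/((87298 + 302333) + 263970) = -248771/(3*((87298 + 302333) + 263970)) = -248771/(3*(389631 + 263970)) = -248771/3/653601 = -248771/3*1/653601 = -248771/1960803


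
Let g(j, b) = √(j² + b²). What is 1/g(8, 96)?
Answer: √145/1160 ≈ 0.010381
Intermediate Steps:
g(j, b) = √(b² + j²)
1/g(8, 96) = 1/(√(96² + 8²)) = 1/(√(9216 + 64)) = 1/(√9280) = 1/(8*√145) = √145/1160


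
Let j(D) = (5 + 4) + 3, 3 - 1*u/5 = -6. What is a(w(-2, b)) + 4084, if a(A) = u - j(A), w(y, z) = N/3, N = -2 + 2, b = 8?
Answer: 4117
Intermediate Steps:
N = 0
u = 45 (u = 15 - 5*(-6) = 15 + 30 = 45)
w(y, z) = 0 (w(y, z) = 0/3 = 0*(1/3) = 0)
j(D) = 12 (j(D) = 9 + 3 = 12)
a(A) = 33 (a(A) = 45 - 1*12 = 45 - 12 = 33)
a(w(-2, b)) + 4084 = 33 + 4084 = 4117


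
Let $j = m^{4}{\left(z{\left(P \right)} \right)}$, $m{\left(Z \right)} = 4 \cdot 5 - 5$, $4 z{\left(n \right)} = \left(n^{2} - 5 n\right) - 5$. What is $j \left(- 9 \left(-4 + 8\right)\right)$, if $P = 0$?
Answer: $-1822500$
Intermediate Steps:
$z{\left(n \right)} = - \frac{5}{4} - \frac{5 n}{4} + \frac{n^{2}}{4}$ ($z{\left(n \right)} = \frac{\left(n^{2} - 5 n\right) - 5}{4} = \frac{-5 + n^{2} - 5 n}{4} = - \frac{5}{4} - \frac{5 n}{4} + \frac{n^{2}}{4}$)
$m{\left(Z \right)} = 15$ ($m{\left(Z \right)} = 20 - 5 = 15$)
$j = 50625$ ($j = 15^{4} = 50625$)
$j \left(- 9 \left(-4 + 8\right)\right) = 50625 \left(- 9 \left(-4 + 8\right)\right) = 50625 \left(\left(-9\right) 4\right) = 50625 \left(-36\right) = -1822500$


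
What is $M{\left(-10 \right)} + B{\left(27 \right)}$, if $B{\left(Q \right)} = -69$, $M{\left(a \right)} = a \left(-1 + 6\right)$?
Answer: $-119$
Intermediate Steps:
$M{\left(a \right)} = 5 a$ ($M{\left(a \right)} = a 5 = 5 a$)
$M{\left(-10 \right)} + B{\left(27 \right)} = 5 \left(-10\right) - 69 = -50 - 69 = -119$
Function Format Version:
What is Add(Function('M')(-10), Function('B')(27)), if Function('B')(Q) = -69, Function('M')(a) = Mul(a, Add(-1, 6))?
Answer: -119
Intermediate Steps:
Function('M')(a) = Mul(5, a) (Function('M')(a) = Mul(a, 5) = Mul(5, a))
Add(Function('M')(-10), Function('B')(27)) = Add(Mul(5, -10), -69) = Add(-50, -69) = -119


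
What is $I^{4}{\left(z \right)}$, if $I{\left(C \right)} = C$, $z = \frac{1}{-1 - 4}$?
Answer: $\frac{1}{625} \approx 0.0016$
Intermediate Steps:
$z = - \frac{1}{5}$ ($z = \frac{1}{-5} = - \frac{1}{5} \approx -0.2$)
$I^{4}{\left(z \right)} = \left(- \frac{1}{5}\right)^{4} = \frac{1}{625}$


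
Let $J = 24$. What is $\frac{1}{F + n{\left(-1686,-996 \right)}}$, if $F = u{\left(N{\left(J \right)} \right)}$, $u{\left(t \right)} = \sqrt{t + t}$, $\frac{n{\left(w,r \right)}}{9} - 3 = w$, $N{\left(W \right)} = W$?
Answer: $- \frac{5049}{76477187} - \frac{4 \sqrt{3}}{229431561} \approx -6.605 \cdot 10^{-5}$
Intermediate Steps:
$n{\left(w,r \right)} = 27 + 9 w$
$u{\left(t \right)} = \sqrt{2} \sqrt{t}$ ($u{\left(t \right)} = \sqrt{2 t} = \sqrt{2} \sqrt{t}$)
$F = 4 \sqrt{3}$ ($F = \sqrt{2} \sqrt{24} = \sqrt{2} \cdot 2 \sqrt{6} = 4 \sqrt{3} \approx 6.9282$)
$\frac{1}{F + n{\left(-1686,-996 \right)}} = \frac{1}{4 \sqrt{3} + \left(27 + 9 \left(-1686\right)\right)} = \frac{1}{4 \sqrt{3} + \left(27 - 15174\right)} = \frac{1}{4 \sqrt{3} - 15147} = \frac{1}{-15147 + 4 \sqrt{3}}$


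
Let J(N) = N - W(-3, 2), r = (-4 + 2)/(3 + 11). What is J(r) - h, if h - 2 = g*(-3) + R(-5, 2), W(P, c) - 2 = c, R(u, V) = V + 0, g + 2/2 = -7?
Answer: -225/7 ≈ -32.143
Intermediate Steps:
g = -8 (g = -1 - 7 = -8)
R(u, V) = V
W(P, c) = 2 + c
h = 28 (h = 2 + (-8*(-3) + 2) = 2 + (24 + 2) = 2 + 26 = 28)
r = -⅐ (r = -2/14 = -2*1/14 = -⅐ ≈ -0.14286)
J(N) = -4 + N (J(N) = N - (2 + 2) = N - 1*4 = N - 4 = -4 + N)
J(r) - h = (-4 - ⅐) - 1*28 = -29/7 - 28 = -225/7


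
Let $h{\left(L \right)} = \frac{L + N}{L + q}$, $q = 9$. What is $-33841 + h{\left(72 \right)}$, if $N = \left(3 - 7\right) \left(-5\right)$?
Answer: $- \frac{2741029}{81} \approx -33840.0$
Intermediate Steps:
$N = 20$ ($N = \left(-4\right) \left(-5\right) = 20$)
$h{\left(L \right)} = \frac{20 + L}{9 + L}$ ($h{\left(L \right)} = \frac{L + 20}{L + 9} = \frac{20 + L}{9 + L}$)
$-33841 + h{\left(72 \right)} = -33841 + \frac{20 + 72}{9 + 72} = -33841 + \frac{1}{81} \cdot 92 = -33841 + \frac{92}{81} = - \frac{2741029}{81}$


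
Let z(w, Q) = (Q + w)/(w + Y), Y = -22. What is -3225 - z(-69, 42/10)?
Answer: -1467699/455 ≈ -3225.7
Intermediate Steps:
z(w, Q) = (Q + w)/(-22 + w) (z(w, Q) = (Q + w)/(w - 22) = (Q + w)/(-22 + w))
-3225 - z(-69, 42/10) = -3225 - (42/10 - 69)/(-22 - 69) = -3225 - (42*(⅒) - 69)/(-91) = -3225 - (-1)*(21/5 - 69)/91 = -3225 - (-1)*(-324)/(91*5) = -3225 - 1*324/455 = -3225 - 324/455 = -1467699/455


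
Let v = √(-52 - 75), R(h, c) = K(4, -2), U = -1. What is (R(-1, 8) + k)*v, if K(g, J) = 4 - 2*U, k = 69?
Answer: 75*I*√127 ≈ 845.21*I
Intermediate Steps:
K(g, J) = 6 (K(g, J) = 4 - 2*(-1) = 4 + 2 = 6)
R(h, c) = 6
v = I*√127 (v = √(-127) = I*√127 ≈ 11.269*I)
(R(-1, 8) + k)*v = (6 + 69)*(I*√127) = 75*(I*√127) = 75*I*√127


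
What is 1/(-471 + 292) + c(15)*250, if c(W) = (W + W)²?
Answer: 40274999/179 ≈ 2.2500e+5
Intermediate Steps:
c(W) = 4*W² (c(W) = (2*W)² = 4*W²)
1/(-471 + 292) + c(15)*250 = 1/(-471 + 292) + (4*15²)*250 = 1/(-179) + (4*225)*250 = -1/179 + 900*250 = -1/179 + 225000 = 40274999/179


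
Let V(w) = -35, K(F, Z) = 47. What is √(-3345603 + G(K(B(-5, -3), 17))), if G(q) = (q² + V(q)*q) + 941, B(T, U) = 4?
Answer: I*√3344098 ≈ 1828.7*I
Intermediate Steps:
G(q) = 941 + q² - 35*q (G(q) = (q² - 35*q) + 941 = 941 + q² - 35*q)
√(-3345603 + G(K(B(-5, -3), 17))) = √(-3345603 + (941 + 47² - 35*47)) = √(-3345603 + (941 + 2209 - 1645)) = √(-3345603 + 1505) = √(-3344098) = I*√3344098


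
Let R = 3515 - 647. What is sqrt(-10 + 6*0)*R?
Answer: 2868*I*sqrt(10) ≈ 9069.4*I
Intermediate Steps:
R = 2868
sqrt(-10 + 6*0)*R = sqrt(-10 + 6*0)*2868 = sqrt(-10 + 0)*2868 = sqrt(-10)*2868 = (I*sqrt(10))*2868 = 2868*I*sqrt(10)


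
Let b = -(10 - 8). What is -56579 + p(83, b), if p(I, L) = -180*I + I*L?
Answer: -71685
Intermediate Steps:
b = -2 (b = -1*2 = -2)
-56579 + p(83, b) = -56579 + 83*(-180 - 2) = -56579 + 83*(-182) = -56579 - 15106 = -71685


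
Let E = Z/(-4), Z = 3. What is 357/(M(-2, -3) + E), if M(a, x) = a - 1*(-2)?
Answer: -476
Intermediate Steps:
M(a, x) = 2 + a (M(a, x) = a + 2 = 2 + a)
E = -¾ (E = 3/(-4) = 3*(-¼) = -¾ ≈ -0.75000)
357/(M(-2, -3) + E) = 357/((2 - 2) - ¾) = 357/(0 - ¾) = 357/(-¾) = -4/3*357 = -476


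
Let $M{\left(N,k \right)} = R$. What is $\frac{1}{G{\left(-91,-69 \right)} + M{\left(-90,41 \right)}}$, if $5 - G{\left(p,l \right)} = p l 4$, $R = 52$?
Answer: $- \frac{1}{25059} \approx -3.9906 \cdot 10^{-5}$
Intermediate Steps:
$M{\left(N,k \right)} = 52$
$G{\left(p,l \right)} = 5 - 4 l p$ ($G{\left(p,l \right)} = 5 - p l 4 = 5 - l p 4 = 5 - 4 l p$)
$\frac{1}{G{\left(-91,-69 \right)} + M{\left(-90,41 \right)}} = \frac{1}{\left(5 - \left(-276\right) \left(-91\right)\right) + 52} = \frac{1}{\left(5 - 25116\right) + 52} = \frac{1}{-25111 + 52} = \frac{1}{-25059} = - \frac{1}{25059}$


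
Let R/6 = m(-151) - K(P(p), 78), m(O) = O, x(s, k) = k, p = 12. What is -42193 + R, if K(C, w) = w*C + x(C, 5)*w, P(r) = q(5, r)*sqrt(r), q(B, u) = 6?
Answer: -45439 - 5616*sqrt(3) ≈ -55166.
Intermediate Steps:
P(r) = 6*sqrt(r)
K(C, w) = 5*w + C*w (K(C, w) = w*C + 5*w = C*w + 5*w = 5*w + C*w)
R = -3246 - 5616*sqrt(3) (R = 6*(-151 - 78*(5 + 6*sqrt(12))) = 6*(-151 - 78*(5 + 6*(2*sqrt(3)))) = 6*(-151 - 78*(5 + 12*sqrt(3))) = 6*(-151 - (390 + 936*sqrt(3))) = 6*(-151 + (-390 - 936*sqrt(3))) = 6*(-541 - 936*sqrt(3)) = -3246 - 5616*sqrt(3) ≈ -12973.)
-42193 + R = -42193 + (-3246 - 5616*sqrt(3)) = -45439 - 5616*sqrt(3)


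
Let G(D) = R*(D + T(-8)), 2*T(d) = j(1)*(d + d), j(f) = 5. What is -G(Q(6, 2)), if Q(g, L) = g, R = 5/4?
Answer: 85/2 ≈ 42.500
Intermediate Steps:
T(d) = 5*d (T(d) = (5*(d + d))/2 = (5*(2*d))/2 = (10*d)/2 = 5*d)
R = 5/4 (R = 5*(1/4) = 5/4 ≈ 1.2500)
G(D) = -50 + 5*D/4 (G(D) = 5*(D + 5*(-8))/4 = 5*(D - 40)/4 = 5*(-40 + D)/4 = -50 + 5*D/4)
-G(Q(6, 2)) = -(-50 + (5/4)*6) = -(-50 + 15/2) = -1*(-85/2) = 85/2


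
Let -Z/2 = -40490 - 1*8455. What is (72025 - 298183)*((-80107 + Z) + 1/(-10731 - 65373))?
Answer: -51012101646683/12684 ≈ -4.0218e+9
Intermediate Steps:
Z = 97890 (Z = -2*(-40490 - 1*8455) = -2*(-40490 - 8455) = -2*(-48945) = 97890)
(72025 - 298183)*((-80107 + Z) + 1/(-10731 - 65373)) = (72025 - 298183)*((-80107 + 97890) + 1/(-10731 - 65373)) = -226158*(17783 + 1/(-76104)) = -226158*(17783 - 1/76104) = -226158*1353357431/76104 = -51012101646683/12684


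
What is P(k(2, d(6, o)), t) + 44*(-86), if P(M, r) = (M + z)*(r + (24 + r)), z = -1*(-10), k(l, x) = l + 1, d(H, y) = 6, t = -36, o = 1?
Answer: -4408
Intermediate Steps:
k(l, x) = 1 + l
z = 10
P(M, r) = (10 + M)*(24 + 2*r) (P(M, r) = (M + 10)*(r + (24 + r)) = (10 + M)*(24 + 2*r))
P(k(2, d(6, o)), t) + 44*(-86) = (240 + 20*(-36) + 24*(1 + 2) + 2*(1 + 2)*(-36)) + 44*(-86) = (240 - 720 + 24*3 + 2*3*(-36)) - 3784 = (240 - 720 + 72 - 216) - 3784 = -624 - 3784 = -4408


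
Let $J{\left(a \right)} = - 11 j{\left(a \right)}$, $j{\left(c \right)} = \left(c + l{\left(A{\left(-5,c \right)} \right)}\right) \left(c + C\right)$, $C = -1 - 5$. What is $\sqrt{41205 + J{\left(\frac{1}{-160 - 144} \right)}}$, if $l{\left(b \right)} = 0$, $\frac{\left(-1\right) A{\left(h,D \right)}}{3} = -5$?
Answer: $\frac{\sqrt{3807981205}}{304} \approx 202.99$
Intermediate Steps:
$A{\left(h,D \right)} = 15$ ($A{\left(h,D \right)} = \left(-3\right) \left(-5\right) = 15$)
$C = -6$ ($C = -1 - 5 = -6$)
$j{\left(c \right)} = c \left(-6 + c\right)$ ($j{\left(c \right)} = \left(c + 0\right) \left(c - 6\right) = c \left(-6 + c\right)$)
$J{\left(a \right)} = - 11 a \left(-6 + a\right)$
$\sqrt{41205 + J{\left(\frac{1}{-160 - 144} \right)}} = \sqrt{41205 + \frac{11 \left(6 - \frac{1}{-160 - 144}\right)}{-160 - 144}} = \sqrt{41205 + \frac{11 \left(6 - \frac{1}{-304}\right)}{-304}} = \sqrt{41205 + 11 \left(- \frac{1}{304}\right) \left(6 - - \frac{1}{304}\right)} = \sqrt{41205 + 11 \left(- \frac{1}{304}\right) \left(6 + \frac{1}{304}\right)} = \sqrt{41205 + 11 \left(- \frac{1}{304}\right) \frac{1825}{304}} = \sqrt{41205 - \frac{20075}{92416}} = \sqrt{\frac{3807981205}{92416}} = \frac{\sqrt{3807981205}}{304}$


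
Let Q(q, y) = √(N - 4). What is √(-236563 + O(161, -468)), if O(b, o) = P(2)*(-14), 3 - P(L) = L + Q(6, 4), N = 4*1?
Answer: I*√236577 ≈ 486.39*I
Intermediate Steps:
N = 4
Q(q, y) = 0 (Q(q, y) = √(4 - 4) = √0 = 0)
P(L) = 3 - L (P(L) = 3 - (L + 0) = 3 - L)
O(b, o) = -14 (O(b, o) = (3 - 1*2)*(-14) = (3 - 2)*(-14) = 1*(-14) = -14)
√(-236563 + O(161, -468)) = √(-236563 - 14) = √(-236577) = I*√236577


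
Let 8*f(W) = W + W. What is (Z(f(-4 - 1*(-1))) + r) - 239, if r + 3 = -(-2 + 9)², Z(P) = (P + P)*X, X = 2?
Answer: -294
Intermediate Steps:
f(W) = W/4 (f(W) = (W + W)/8 = (2*W)/8 = W/4)
Z(P) = 4*P (Z(P) = (P + P)*2 = (2*P)*2 = 4*P)
r = -52 (r = -3 - (-2 + 9)² = -3 - 1*7² = -3 - 1*49 = -3 - 49 = -52)
(Z(f(-4 - 1*(-1))) + r) - 239 = (4*((-4 - 1*(-1))/4) - 52) - 239 = (4*((-4 + 1)/4) - 52) - 239 = (4*((¼)*(-3)) - 52) - 239 = (4*(-¾) - 52) - 239 = (-3 - 52) - 239 = -55 - 239 = -294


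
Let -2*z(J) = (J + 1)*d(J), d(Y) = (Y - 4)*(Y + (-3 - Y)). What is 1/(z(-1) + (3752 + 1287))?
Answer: 1/5039 ≈ 0.00019845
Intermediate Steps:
d(Y) = 12 - 3*Y (d(Y) = (-4 + Y)*(-3) = 12 - 3*Y)
z(J) = -(1 + J)*(12 - 3*J)/2 (z(J) = -(J + 1)*(12 - 3*J)/2 = -(1 + J)*(12 - 3*J)/2)
1/(z(-1) + (3752 + 1287)) = 1/(3*(1 - 1)*(-4 - 1)/2 + (3752 + 1287)) = 1/((3/2)*0*(-5) + 5039) = 1/(0 + 5039) = 1/5039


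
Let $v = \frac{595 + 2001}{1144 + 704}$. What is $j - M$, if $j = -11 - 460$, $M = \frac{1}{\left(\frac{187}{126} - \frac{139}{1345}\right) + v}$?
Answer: $- \frac{15893754}{33719} \approx -471.36$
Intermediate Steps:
$v = \frac{59}{42}$ ($v = \frac{2596}{1848} = 2596 \cdot \frac{1}{1848} = \frac{59}{42} \approx 1.4048$)
$M = \frac{12105}{33719}$ ($M = \frac{1}{\left(\frac{187}{126} - \frac{139}{1345}\right) + \frac{59}{42}} = \frac{1}{\frac{234001}{169470} + \frac{59}{42}} = \frac{1}{\frac{33719}{12105}} = \frac{12105}{33719} \approx 0.359$)
$j = -471$ ($j = -11 - 460 = -471$)
$j - M = -471 - \frac{12105}{33719} = - \frac{15893754}{33719}$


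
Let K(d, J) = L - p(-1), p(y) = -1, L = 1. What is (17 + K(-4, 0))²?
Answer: 361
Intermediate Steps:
K(d, J) = 2 (K(d, J) = 1 - 1*(-1) = 1 + 1 = 2)
(17 + K(-4, 0))² = (17 + 2)² = 19² = 361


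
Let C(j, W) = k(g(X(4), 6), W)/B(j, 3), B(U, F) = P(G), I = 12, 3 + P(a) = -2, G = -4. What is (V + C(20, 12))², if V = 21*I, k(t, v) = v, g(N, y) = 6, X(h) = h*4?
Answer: 1557504/25 ≈ 62300.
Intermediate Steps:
X(h) = 4*h
P(a) = -5 (P(a) = -3 - 2 = -5)
B(U, F) = -5
C(j, W) = -W/5 (C(j, W) = W/(-5) = W*(-⅕) = -W/5)
V = 252 (V = 21*12 = 252)
(V + C(20, 12))² = (252 - ⅕*12)² = (252 - 12/5)² = (1248/5)² = 1557504/25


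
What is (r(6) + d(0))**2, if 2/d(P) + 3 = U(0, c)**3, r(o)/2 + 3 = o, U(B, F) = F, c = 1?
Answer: 25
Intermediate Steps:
r(o) = -6 + 2*o
d(P) = -1 (d(P) = 2/(-3 + 1**3) = 2/(-3 + 1) = 2/(-2) = 2*(-1/2) = -1)
(r(6) + d(0))**2 = ((-6 + 2*6) - 1)**2 = ((-6 + 12) - 1)**2 = (6 - 1)**2 = 5**2 = 25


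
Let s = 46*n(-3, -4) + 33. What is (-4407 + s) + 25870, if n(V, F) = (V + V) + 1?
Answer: 21266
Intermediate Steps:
n(V, F) = 1 + 2*V (n(V, F) = 2*V + 1 = 1 + 2*V)
s = -197 (s = 46*(1 + 2*(-3)) + 33 = 46*(1 - 6) + 33 = 46*(-5) + 33 = -230 + 33 = -197)
(-4407 + s) + 25870 = (-4407 - 197) + 25870 = -4604 + 25870 = 21266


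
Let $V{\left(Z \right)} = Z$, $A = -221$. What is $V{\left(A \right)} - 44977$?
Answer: $-45198$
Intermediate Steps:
$V{\left(A \right)} - 44977 = -221 - 44977 = -45198$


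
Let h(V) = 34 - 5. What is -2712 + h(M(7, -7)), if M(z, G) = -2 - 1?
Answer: -2683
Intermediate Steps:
M(z, G) = -3
h(V) = 29
-2712 + h(M(7, -7)) = -2712 + 29 = -2683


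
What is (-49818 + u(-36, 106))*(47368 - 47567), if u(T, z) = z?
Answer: 9892688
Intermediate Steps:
(-49818 + u(-36, 106))*(47368 - 47567) = (-49818 + 106)*(47368 - 47567) = -49712*(-199) = 9892688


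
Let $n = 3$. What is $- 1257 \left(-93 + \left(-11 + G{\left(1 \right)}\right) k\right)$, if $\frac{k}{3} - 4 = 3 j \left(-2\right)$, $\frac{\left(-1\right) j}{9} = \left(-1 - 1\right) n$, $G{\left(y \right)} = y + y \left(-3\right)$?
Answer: $-15570459$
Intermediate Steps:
$G{\left(y \right)} = - 2 y$ ($G{\left(y \right)} = y - 3 y = - 2 y$)
$j = 54$ ($j = - 9 \left(-1 - 1\right) 3 = - 9 \left(\left(-2\right) 3\right) = \left(-9\right) \left(-6\right) = 54$)
$k = -960$ ($k = 12 + 3 \cdot 3 \cdot 54 \left(-2\right) = 12 + 3 \cdot 162 \left(-2\right) = 12 + 3 \left(-324\right) = 12 - 972 = -960$)
$- 1257 \left(-93 + \left(-11 + G{\left(1 \right)}\right) k\right) = - 1257 \left(-93 + \left(-11 - 2\right) \left(-960\right)\right) = - 1257 \left(-93 - -12480\right) = - 1257 \left(-93 + 12480\right) = \left(-1257\right) 12387 = -15570459$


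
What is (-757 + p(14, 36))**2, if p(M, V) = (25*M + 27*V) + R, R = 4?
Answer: 323761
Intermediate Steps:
p(M, V) = 4 + 25*M + 27*V (p(M, V) = (25*M + 27*V) + 4 = 4 + 25*M + 27*V)
(-757 + p(14, 36))**2 = (-757 + (4 + 25*14 + 27*36))**2 = (-757 + (4 + 350 + 972))**2 = (-757 + 1326)**2 = 569**2 = 323761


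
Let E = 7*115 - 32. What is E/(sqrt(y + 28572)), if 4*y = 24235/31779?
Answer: 4638*sqrt(12824530514697)/3631982587 ≈ 4.5731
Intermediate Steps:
y = 24235/127116 (y = (24235/31779)/4 = (24235*(1/31779))/4 = (1/4)*(24235/31779) = 24235/127116 ≈ 0.19065)
E = 773 (E = 805 - 32 = 773)
E/(sqrt(y + 28572)) = 773/(sqrt(24235/127116 + 28572)) = 773/(sqrt(3631982587/127116)) = 773/((sqrt(12824530514697)/21186)) = 773*(6*sqrt(12824530514697)/3631982587) = 4638*sqrt(12824530514697)/3631982587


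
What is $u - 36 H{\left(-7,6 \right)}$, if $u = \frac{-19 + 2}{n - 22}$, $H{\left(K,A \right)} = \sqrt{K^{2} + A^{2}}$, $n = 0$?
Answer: $\frac{17}{22} - 36 \sqrt{85} \approx -331.13$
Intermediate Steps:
$H{\left(K,A \right)} = \sqrt{A^{2} + K^{2}}$
$u = \frac{17}{22}$ ($u = \frac{-19 + 2}{0 - 22} = - \frac{17}{-22} = \left(-17\right) \left(- \frac{1}{22}\right) = \frac{17}{22} \approx 0.77273$)
$u - 36 H{\left(-7,6 \right)} = \frac{17}{22} - 36 \sqrt{6^{2} + \left(-7\right)^{2}} = \frac{17}{22} - 36 \sqrt{36 + 49} = \frac{17}{22} - 36 \sqrt{85}$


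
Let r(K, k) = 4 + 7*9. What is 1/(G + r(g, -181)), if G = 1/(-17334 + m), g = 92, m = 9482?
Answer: 7852/526083 ≈ 0.014925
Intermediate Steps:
r(K, k) = 67 (r(K, k) = 4 + 63 = 67)
G = -1/7852 (G = 1/(-17334 + 9482) = 1/(-7852) = -1/7852 ≈ -0.00012736)
1/(G + r(g, -181)) = 1/(-1/7852 + 67) = 1/(526083/7852) = 7852/526083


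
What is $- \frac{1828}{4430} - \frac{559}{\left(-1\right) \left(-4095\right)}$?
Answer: $- \frac{76631}{139545} \approx -0.54915$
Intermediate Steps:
$- \frac{1828}{4430} - \frac{559}{\left(-1\right) \left(-4095\right)} = \left(-1828\right) \frac{1}{4430} - \frac{559}{4095} = - \frac{914}{2215} - \frac{43}{315} = - \frac{76631}{139545}$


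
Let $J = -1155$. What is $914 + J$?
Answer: $-241$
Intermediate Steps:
$914 + J = 914 - 1155 = -241$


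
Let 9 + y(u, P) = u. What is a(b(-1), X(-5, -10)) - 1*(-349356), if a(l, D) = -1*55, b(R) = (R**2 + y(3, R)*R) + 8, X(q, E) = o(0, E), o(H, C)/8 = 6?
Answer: 349301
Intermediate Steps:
o(H, C) = 48 (o(H, C) = 8*6 = 48)
y(u, P) = -9 + u
X(q, E) = 48
b(R) = 8 + R**2 - 6*R (b(R) = (R**2 + (-9 + 3)*R) + 8 = (R**2 - 6*R) + 8 = 8 + R**2 - 6*R)
a(l, D) = -55
a(b(-1), X(-5, -10)) - 1*(-349356) = -55 - 1*(-349356) = -55 + 349356 = 349301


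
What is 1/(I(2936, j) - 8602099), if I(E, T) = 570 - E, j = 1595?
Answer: -1/8604465 ≈ -1.1622e-7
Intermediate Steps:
1/(I(2936, j) - 8602099) = 1/((570 - 1*2936) - 8602099) = 1/((570 - 2936) - 8602099) = 1/(-2366 - 8602099) = 1/(-8604465) = -1/8604465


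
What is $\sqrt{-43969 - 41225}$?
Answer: $3 i \sqrt{9466} \approx 291.88 i$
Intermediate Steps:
$\sqrt{-43969 - 41225} = \sqrt{-85194} = 3 i \sqrt{9466}$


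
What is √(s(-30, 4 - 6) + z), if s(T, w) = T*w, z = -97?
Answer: I*√37 ≈ 6.0828*I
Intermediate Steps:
√(s(-30, 4 - 6) + z) = √(-30*(4 - 6) - 97) = √(-30*(-2) - 97) = √(60 - 97) = √(-37) = I*√37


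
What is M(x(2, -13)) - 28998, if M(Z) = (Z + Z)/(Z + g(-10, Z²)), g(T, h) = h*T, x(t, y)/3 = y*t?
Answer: -22647436/781 ≈ -28998.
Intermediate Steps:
x(t, y) = 3*t*y (x(t, y) = 3*(y*t) = 3*(t*y) = 3*t*y)
g(T, h) = T*h
M(Z) = 2*Z/(Z - 10*Z²) (M(Z) = (Z + Z)/(Z - 10*Z²) = (2*Z)/(Z - 10*Z²) = 2*Z/(Z - 10*Z²))
M(x(2, -13)) - 28998 = -2/(-1 + 10*(3*2*(-13))) - 28998 = -2/(-1 + 10*(-78)) - 28998 = -2/(-1 - 780) - 28998 = -2/(-781) - 28998 = -2*(-1/781) - 28998 = 2/781 - 28998 = -22647436/781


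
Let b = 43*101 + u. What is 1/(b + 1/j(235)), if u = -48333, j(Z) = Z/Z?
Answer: -1/43989 ≈ -2.2733e-5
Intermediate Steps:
j(Z) = 1
b = -43990 (b = 43*101 - 48333 = 4343 - 48333 = -43990)
1/(b + 1/j(235)) = 1/(-43990 + 1/1) = 1/(-43990 + 1) = 1/(-43989) = -1/43989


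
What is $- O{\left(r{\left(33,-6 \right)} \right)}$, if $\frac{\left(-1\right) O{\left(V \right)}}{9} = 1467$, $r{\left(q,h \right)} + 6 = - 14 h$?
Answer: $13203$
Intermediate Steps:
$r{\left(q,h \right)} = -6 - 14 h$
$O{\left(V \right)} = -13203$ ($O{\left(V \right)} = \left(-9\right) 1467 = -13203$)
$- O{\left(r{\left(33,-6 \right)} \right)} = \left(-1\right) \left(-13203\right) = 13203$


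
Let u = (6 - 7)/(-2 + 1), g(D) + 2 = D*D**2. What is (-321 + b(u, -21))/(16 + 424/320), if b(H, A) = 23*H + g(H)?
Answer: -11960/693 ≈ -17.258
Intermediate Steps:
g(D) = -2 + D**3 (g(D) = -2 + D*D**2 = -2 + D**3)
u = 1 (u = -1/(-1) = -1*(-1) = 1)
b(H, A) = -2 + H**3 + 23*H (b(H, A) = 23*H + (-2 + H**3) = -2 + H**3 + 23*H)
(-321 + b(u, -21))/(16 + 424/320) = (-321 + (-2 + 1**3 + 23*1))/(16 + 424/320) = (-321 + (-2 + 1 + 23))/(16 + 424*(1/320)) = (-321 + 22)/(16 + 53/40) = -299/693/40 = -299*40/693 = -11960/693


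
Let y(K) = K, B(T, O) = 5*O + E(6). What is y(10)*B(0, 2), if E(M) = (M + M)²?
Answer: 1540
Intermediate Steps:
E(M) = 4*M² (E(M) = (2*M)² = 4*M²)
B(T, O) = 144 + 5*O (B(T, O) = 5*O + 4*6² = 5*O + 4*36 = 5*O + 144 = 144 + 5*O)
y(10)*B(0, 2) = 10*(144 + 5*2) = 10*(144 + 10) = 10*154 = 1540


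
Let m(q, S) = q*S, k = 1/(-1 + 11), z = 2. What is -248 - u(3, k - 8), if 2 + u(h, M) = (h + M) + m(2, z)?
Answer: -2451/10 ≈ -245.10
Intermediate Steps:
k = ⅒ (k = 1/10 = ⅒ ≈ 0.10000)
m(q, S) = S*q
u(h, M) = 2 + M + h (u(h, M) = -2 + ((h + M) + 2*2) = -2 + ((M + h) + 4) = -2 + (4 + M + h) = 2 + M + h)
-248 - u(3, k - 8) = -248 - (2 + (⅒ - 8) + 3) = -248 - (2 - 79/10 + 3) = -248 - 1*(-29/10) = -248 + 29/10 = -2451/10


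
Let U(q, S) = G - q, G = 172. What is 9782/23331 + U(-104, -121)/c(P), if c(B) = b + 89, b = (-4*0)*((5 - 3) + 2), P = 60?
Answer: 7309954/2076459 ≈ 3.5204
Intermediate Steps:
b = 0 (b = 0*(2 + 2) = 0*4 = 0)
U(q, S) = 172 - q
c(B) = 89 (c(B) = 0 + 89 = 89)
9782/23331 + U(-104, -121)/c(P) = 9782/23331 + (172 - 1*(-104))/89 = 9782*(1/23331) + (172 + 104)*(1/89) = 9782/23331 + 276*(1/89) = 9782/23331 + 276/89 = 7309954/2076459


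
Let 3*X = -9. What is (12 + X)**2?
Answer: 81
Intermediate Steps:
X = -3 (X = (1/3)*(-9) = -3)
(12 + X)**2 = (12 - 3)**2 = 9**2 = 81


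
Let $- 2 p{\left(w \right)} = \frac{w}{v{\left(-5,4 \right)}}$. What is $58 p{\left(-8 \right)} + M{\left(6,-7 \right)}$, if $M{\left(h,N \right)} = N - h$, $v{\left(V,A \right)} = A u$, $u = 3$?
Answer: $\frac{19}{3} \approx 6.3333$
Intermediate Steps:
$v{\left(V,A \right)} = 3 A$ ($v{\left(V,A \right)} = A 3 = 3 A$)
$p{\left(w \right)} = - \frac{w}{24}$ ($p{\left(w \right)} = - \frac{w \frac{1}{3 \cdot 4}}{2} = - \frac{w \frac{1}{12}}{2} = - \frac{\frac{1}{12} w}{2} = - \frac{w}{24}$)
$58 p{\left(-8 \right)} + M{\left(6,-7 \right)} = 58 \left(\left(- \frac{1}{24}\right) \left(-8\right)\right) - 13 = 58 \cdot \frac{1}{3} - 13 = \frac{58}{3} - 13 = \frac{19}{3}$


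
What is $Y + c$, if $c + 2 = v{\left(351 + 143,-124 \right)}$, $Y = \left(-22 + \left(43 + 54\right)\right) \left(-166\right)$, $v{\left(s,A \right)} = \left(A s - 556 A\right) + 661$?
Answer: $-4103$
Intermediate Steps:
$v{\left(s,A \right)} = 661 - 556 A + A s$ ($v{\left(s,A \right)} = \left(- 556 A + A s\right) + 661 = 661 - 556 A + A s$)
$Y = -12450$ ($Y = \left(-22 + 97\right) \left(-166\right) = 75 \left(-166\right) = -12450$)
$c = 8347$ ($c = -2 - \left(-69605 + 124 \left(351 + 143\right)\right) = -2 + \left(661 + 68944 - 61256\right) = -2 + 8349 = 8347$)
$Y + c = -12450 + 8347 = -4103$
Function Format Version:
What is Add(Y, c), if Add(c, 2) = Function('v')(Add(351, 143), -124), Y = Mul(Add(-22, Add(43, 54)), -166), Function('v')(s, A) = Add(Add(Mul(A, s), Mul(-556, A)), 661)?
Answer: -4103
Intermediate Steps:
Function('v')(s, A) = Add(661, Mul(-556, A), Mul(A, s)) (Function('v')(s, A) = Add(Add(Mul(-556, A), Mul(A, s)), 661) = Add(661, Mul(-556, A), Mul(A, s)))
Y = -12450 (Y = Mul(Add(-22, 97), -166) = Mul(75, -166) = -12450)
c = 8347 (c = Add(-2, Add(661, Mul(-556, -124), Mul(-124, Add(351, 143)))) = Add(-2, Add(661, 68944, Mul(-124, 494))) = Add(-2, Add(661, 68944, -61256)) = Add(-2, 8349) = 8347)
Add(Y, c) = Add(-12450, 8347) = -4103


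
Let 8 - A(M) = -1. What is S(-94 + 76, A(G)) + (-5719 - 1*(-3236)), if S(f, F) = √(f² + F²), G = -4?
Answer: -2483 + 9*√5 ≈ -2462.9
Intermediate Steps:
A(M) = 9 (A(M) = 8 - 1*(-1) = 8 + 1 = 9)
S(f, F) = √(F² + f²)
S(-94 + 76, A(G)) + (-5719 - 1*(-3236)) = √(9² + (-94 + 76)²) + (-5719 - 1*(-3236)) = √(81 + (-18)²) + (-5719 + 3236) = √(81 + 324) - 2483 = √405 - 2483 = 9*√5 - 2483 = -2483 + 9*√5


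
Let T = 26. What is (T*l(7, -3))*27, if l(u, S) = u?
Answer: 4914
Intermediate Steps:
(T*l(7, -3))*27 = (26*7)*27 = 182*27 = 4914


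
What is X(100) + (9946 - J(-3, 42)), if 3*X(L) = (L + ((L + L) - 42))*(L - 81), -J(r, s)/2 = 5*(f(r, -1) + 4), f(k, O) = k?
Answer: 11590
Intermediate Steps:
J(r, s) = -40 - 10*r (J(r, s) = -10*(r + 4) = -10*(4 + r) = -2*(20 + 5*r) = -40 - 10*r)
X(L) = (-81 + L)*(-42 + 3*L)/3 (X(L) = ((L + ((L + L) - 42))*(L - 81))/3 = ((L + (2*L - 42))*(-81 + L))/3 = ((L + (-42 + 2*L))*(-81 + L))/3 = ((-42 + 3*L)*(-81 + L))/3 = ((-81 + L)*(-42 + 3*L))/3 = (-81 + L)*(-42 + 3*L)/3)
X(100) + (9946 - J(-3, 42)) = (1134 + 100² - 95*100) + (9946 - (-40 - 10*(-3))) = (1134 + 10000 - 9500) + (9946 - (-40 + 30)) = 1634 + (9946 - 1*(-10)) = 1634 + (9946 + 10) = 1634 + 9956 = 11590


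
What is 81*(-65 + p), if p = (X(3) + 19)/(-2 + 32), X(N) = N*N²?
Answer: -25704/5 ≈ -5140.8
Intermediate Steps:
X(N) = N³
p = 23/15 (p = (3³ + 19)/(-2 + 32) = (27 + 19)/30 = 46*(1/30) = 23/15 ≈ 1.5333)
81*(-65 + p) = 81*(-65 + 23/15) = 81*(-952/15) = -25704/5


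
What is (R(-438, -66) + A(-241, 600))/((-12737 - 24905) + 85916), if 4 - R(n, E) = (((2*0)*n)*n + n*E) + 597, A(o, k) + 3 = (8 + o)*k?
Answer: -84652/24137 ≈ -3.5071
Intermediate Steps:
A(o, k) = -3 + k*(8 + o) (A(o, k) = -3 + (8 + o)*k = -3 + k*(8 + o))
R(n, E) = -593 - E*n (R(n, E) = 4 - ((((2*0)*n)*n + n*E) + 597) = 4 - (((0*n)*n + E*n) + 597) = 4 - ((0*n + E*n) + 597) = 4 - ((0 + E*n) + 597) = 4 - (E*n + 597) = 4 - (597 + E*n) = 4 + (-597 - E*n) = -593 - E*n)
(R(-438, -66) + A(-241, 600))/((-12737 - 24905) + 85916) = ((-593 - 1*(-66)*(-438)) + (-3 + 8*600 + 600*(-241)))/((-12737 - 24905) + 85916) = ((-593 - 28908) + (-3 + 4800 - 144600))/(-37642 + 85916) = (-29501 - 139803)/48274 = -169304*1/48274 = -84652/24137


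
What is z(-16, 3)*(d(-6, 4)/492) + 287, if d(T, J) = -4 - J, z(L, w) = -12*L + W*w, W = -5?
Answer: 11649/41 ≈ 284.12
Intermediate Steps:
z(L, w) = -12*L - 5*w
z(-16, 3)*(d(-6, 4)/492) + 287 = (-12*(-16) - 5*3)*((-4 - 1*4)/492) + 287 = (192 - 15)*((-4 - 4)*(1/492)) + 287 = 177*(-8*1/492) + 287 = 177*(-2/123) + 287 = -118/41 + 287 = 11649/41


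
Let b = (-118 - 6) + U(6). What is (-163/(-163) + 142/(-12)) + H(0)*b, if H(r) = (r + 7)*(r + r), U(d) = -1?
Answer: -65/6 ≈ -10.833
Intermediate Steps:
H(r) = 2*r*(7 + r) (H(r) = (7 + r)*(2*r) = 2*r*(7 + r))
b = -125 (b = (-118 - 6) - 1 = -124 - 1 = -125)
(-163/(-163) + 142/(-12)) + H(0)*b = (-163/(-163) + 142/(-12)) + (2*0*(7 + 0))*(-125) = (-163*(-1/163) + 142*(-1/12)) + (2*0*7)*(-125) = (1 - 71/6) + 0*(-125) = -65/6 + 0 = -65/6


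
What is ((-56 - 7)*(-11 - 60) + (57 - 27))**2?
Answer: 20277009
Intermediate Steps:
((-56 - 7)*(-11 - 60) + (57 - 27))**2 = (-63*(-71) + 30)**2 = (4473 + 30)**2 = 4503**2 = 20277009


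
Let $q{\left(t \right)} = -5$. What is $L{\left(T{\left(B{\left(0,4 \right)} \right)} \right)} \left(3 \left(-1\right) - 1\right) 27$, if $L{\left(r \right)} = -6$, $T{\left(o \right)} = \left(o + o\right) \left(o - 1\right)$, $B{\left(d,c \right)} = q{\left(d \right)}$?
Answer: $648$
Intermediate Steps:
$B{\left(d,c \right)} = -5$
$T{\left(o \right)} = 2 o \left(-1 + o\right)$
$L{\left(T{\left(B{\left(0,4 \right)} \right)} \right)} \left(3 \left(-1\right) - 1\right) 27 = - 6 \left(3 \left(-1\right) - 1\right) 27 = - 6 \left(-3 - 1\right) 27 = \left(-6\right) \left(-4\right) 27 = 24 \cdot 27 = 648$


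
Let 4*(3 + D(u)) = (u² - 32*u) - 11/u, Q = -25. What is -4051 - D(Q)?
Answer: -110109/25 ≈ -4404.4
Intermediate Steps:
D(u) = -3 - 8*u - 11/(4*u) + u²/4 (D(u) = -3 + ((u² - 32*u) - 11/u)/4 = -3 + (u² - 32*u - 11/u)/4 = -3 + (-8*u - 11/(4*u) + u²/4) = -3 - 8*u - 11/(4*u) + u²/4)
-4051 - D(Q) = -4051 - (-3 - 8*(-25) - 11/4/(-25) + (¼)*(-25)²) = -4051 - (-3 + 200 - 11/4*(-1/25) + (¼)*625) = -4051 - (-3 + 200 + 11/100 + 625/4) = -4051 - 1*8834/25 = -4051 - 8834/25 = -110109/25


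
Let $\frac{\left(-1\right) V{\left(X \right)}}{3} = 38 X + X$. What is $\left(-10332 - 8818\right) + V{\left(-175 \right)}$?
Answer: $1325$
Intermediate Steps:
$V{\left(X \right)} = - 117 X$ ($V{\left(X \right)} = - 3 \left(38 X + X\right) = - 3 \cdot 39 X = - 117 X$)
$\left(-10332 - 8818\right) + V{\left(-175 \right)} = \left(-10332 - 8818\right) - -20475 = -19150 + 20475 = 1325$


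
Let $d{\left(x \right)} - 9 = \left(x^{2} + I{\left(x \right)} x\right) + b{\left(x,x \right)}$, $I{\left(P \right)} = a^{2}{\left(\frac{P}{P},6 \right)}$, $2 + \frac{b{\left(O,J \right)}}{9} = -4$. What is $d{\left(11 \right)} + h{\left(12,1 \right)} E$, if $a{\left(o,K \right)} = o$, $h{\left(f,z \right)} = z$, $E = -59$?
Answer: $28$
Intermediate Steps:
$b{\left(O,J \right)} = -54$ ($b{\left(O,J \right)} = -18 + 9 \left(-4\right) = -18 - 36 = -54$)
$I{\left(P \right)} = 1$ ($I{\left(P \right)} = \left(\frac{P}{P}\right)^{2} = 1^{2} = 1$)
$d{\left(x \right)} = -45 + x + x^{2}$ ($d{\left(x \right)} = 9 - \left(54 - x - x^{2}\right) = 9 + \left(-54 + x + x^{2}\right) = -45 + x + x^{2}$)
$d{\left(11 \right)} + h{\left(12,1 \right)} E = \left(-45 + 11 + 11^{2}\right) + 1 \left(-59\right) = \left(-45 + 11 + 121\right) - 59 = 87 - 59 = 28$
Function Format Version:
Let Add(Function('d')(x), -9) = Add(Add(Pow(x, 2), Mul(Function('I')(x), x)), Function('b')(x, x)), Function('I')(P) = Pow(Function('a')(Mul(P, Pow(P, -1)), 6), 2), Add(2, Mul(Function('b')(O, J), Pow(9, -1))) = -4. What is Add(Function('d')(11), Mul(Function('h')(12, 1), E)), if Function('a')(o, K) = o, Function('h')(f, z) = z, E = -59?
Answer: 28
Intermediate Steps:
Function('b')(O, J) = -54 (Function('b')(O, J) = Add(-18, Mul(9, -4)) = Add(-18, -36) = -54)
Function('I')(P) = 1 (Function('I')(P) = Pow(Mul(P, Pow(P, -1)), 2) = Pow(1, 2) = 1)
Function('d')(x) = Add(-45, x, Pow(x, 2)) (Function('d')(x) = Add(9, Add(Add(Pow(x, 2), Mul(1, x)), -54)) = Add(9, Add(Add(Pow(x, 2), x), -54)) = Add(9, Add(Add(x, Pow(x, 2)), -54)) = Add(9, Add(-54, x, Pow(x, 2))) = Add(-45, x, Pow(x, 2)))
Add(Function('d')(11), Mul(Function('h')(12, 1), E)) = Add(Add(-45, 11, Pow(11, 2)), Mul(1, -59)) = Add(Add(-45, 11, 121), -59) = Add(87, -59) = 28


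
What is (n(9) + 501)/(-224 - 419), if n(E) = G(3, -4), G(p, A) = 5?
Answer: -506/643 ≈ -0.78694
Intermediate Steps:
n(E) = 5
(n(9) + 501)/(-224 - 419) = (5 + 501)/(-224 - 419) = 506/(-643) = 506*(-1/643) = -506/643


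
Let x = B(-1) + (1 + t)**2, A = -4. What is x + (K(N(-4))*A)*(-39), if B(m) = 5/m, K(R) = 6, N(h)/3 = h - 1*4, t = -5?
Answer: 947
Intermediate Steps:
N(h) = -12 + 3*h (N(h) = 3*(h - 1*4) = 3*(h - 4) = 3*(-4 + h) = -12 + 3*h)
x = 11 (x = 5/(-1) + (1 - 5)**2 = 5*(-1) + (-4)**2 = -5 + 16 = 11)
x + (K(N(-4))*A)*(-39) = 11 + (6*(-4))*(-39) = 11 - 24*(-39) = 11 + 936 = 947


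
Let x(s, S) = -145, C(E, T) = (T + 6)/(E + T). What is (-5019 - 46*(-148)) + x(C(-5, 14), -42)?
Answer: 1644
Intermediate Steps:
C(E, T) = (6 + T)/(E + T)
(-5019 - 46*(-148)) + x(C(-5, 14), -42) = (-5019 - 46*(-148)) - 145 = (-5019 + 6808) - 145 = 1789 - 145 = 1644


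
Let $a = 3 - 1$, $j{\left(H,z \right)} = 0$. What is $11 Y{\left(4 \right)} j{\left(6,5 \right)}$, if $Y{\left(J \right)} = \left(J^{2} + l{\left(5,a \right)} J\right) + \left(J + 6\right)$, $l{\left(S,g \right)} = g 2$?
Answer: $0$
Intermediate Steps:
$a = 2$ ($a = 3 - 1 = 2$)
$l{\left(S,g \right)} = 2 g$
$Y{\left(J \right)} = 6 + J^{2} + 5 J$ ($Y{\left(J \right)} = \left(J^{2} + 2 \cdot 2 J\right) + \left(J + 6\right) = \left(J^{2} + 4 J\right) + \left(6 + J\right) = 6 + J^{2} + 5 J$)
$11 Y{\left(4 \right)} j{\left(6,5 \right)} = 11 \left(6 + 4^{2} + 5 \cdot 4\right) 0 = 11 \left(6 + 16 + 20\right) 0 = 11 \cdot 42 \cdot 0 = 462 \cdot 0 = 0$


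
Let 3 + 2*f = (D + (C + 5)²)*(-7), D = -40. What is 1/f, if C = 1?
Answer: 2/25 ≈ 0.080000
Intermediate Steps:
f = 25/2 (f = -3/2 + ((-40 + (1 + 5)²)*(-7))/2 = -3/2 + ((-40 + 6²)*(-7))/2 = -3/2 + ((-40 + 36)*(-7))/2 = -3/2 + (-4*(-7))/2 = -3/2 + (½)*28 = -3/2 + 14 = 25/2 ≈ 12.500)
1/f = 1/(25/2) = 2/25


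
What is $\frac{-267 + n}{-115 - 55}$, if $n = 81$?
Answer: $\frac{93}{85} \approx 1.0941$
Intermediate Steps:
$\frac{-267 + n}{-115 - 55} = \frac{-267 + 81}{-115 - 55} = - \frac{186}{-170} = \left(-186\right) \left(- \frac{1}{170}\right) = \frac{93}{85}$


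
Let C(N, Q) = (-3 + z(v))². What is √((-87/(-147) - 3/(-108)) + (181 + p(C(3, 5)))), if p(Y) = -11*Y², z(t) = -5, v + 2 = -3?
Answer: I*√79158407/42 ≈ 211.84*I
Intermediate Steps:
v = -5 (v = -2 - 3 = -5)
C(N, Q) = 64 (C(N, Q) = (-3 - 5)² = (-8)² = 64)
√((-87/(-147) - 3/(-108)) + (181 + p(C(3, 5)))) = √((-87/(-147) - 3/(-108)) + (181 - 11*64²)) = √((-87*(-1/147) - 3*(-1/108)) + (181 - 11*4096)) = √((29/49 + 1/36) + (181 - 45056)) = √(1093/1764 - 44875) = √(-79158407/1764) = I*√79158407/42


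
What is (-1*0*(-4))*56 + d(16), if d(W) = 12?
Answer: 12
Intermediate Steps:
(-1*0*(-4))*56 + d(16) = (-1*0*(-4))*56 + 12 = (0*(-4))*56 + 12 = 0*56 + 12 = 0 + 12 = 12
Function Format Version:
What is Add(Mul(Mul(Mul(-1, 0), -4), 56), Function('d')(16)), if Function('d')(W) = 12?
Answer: 12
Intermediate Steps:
Add(Mul(Mul(Mul(-1, 0), -4), 56), Function('d')(16)) = Add(Mul(Mul(Mul(-1, 0), -4), 56), 12) = Add(Mul(Mul(0, -4), 56), 12) = Add(Mul(0, 56), 12) = Add(0, 12) = 12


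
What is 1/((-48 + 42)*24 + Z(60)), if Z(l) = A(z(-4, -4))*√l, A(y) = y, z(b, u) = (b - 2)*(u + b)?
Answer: 1/816 + √15/1224 ≈ 0.0043897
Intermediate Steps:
z(b, u) = (-2 + b)*(b + u)
Z(l) = 48*√l (Z(l) = ((-4)² - 2*(-4) - 2*(-4) - 4*(-4))*√l = (16 + 8 + 8 + 16)*√l = 48*√l)
1/((-48 + 42)*24 + Z(60)) = 1/((-48 + 42)*24 + 48*√60) = 1/(-6*24 + 48*(2*√15)) = 1/(-144 + 96*√15)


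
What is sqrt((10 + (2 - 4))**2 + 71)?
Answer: 3*sqrt(15) ≈ 11.619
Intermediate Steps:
sqrt((10 + (2 - 4))**2 + 71) = sqrt((10 - 2)**2 + 71) = sqrt(8**2 + 71) = sqrt(64 + 71) = sqrt(135) = 3*sqrt(15)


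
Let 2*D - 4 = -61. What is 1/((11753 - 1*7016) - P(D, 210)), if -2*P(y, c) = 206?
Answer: 1/4840 ≈ 0.00020661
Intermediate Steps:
D = -57/2 (D = 2 + (½)*(-61) = 2 - 61/2 = -57/2 ≈ -28.500)
P(y, c) = -103 (P(y, c) = -½*206 = -103)
1/((11753 - 1*7016) - P(D, 210)) = 1/((11753 - 1*7016) - 1*(-103)) = 1/((11753 - 7016) + 103) = 1/(4737 + 103) = 1/4840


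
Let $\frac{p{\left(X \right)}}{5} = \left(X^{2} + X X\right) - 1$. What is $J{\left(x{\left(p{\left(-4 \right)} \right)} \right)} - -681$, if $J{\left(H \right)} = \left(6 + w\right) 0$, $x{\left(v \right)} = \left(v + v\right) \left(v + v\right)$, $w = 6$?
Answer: $681$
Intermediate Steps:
$p{\left(X \right)} = -5 + 10 X^{2}$ ($p{\left(X \right)} = 5 \left(\left(X^{2} + X X\right) - 1\right) = 5 \left(\left(X^{2} + X^{2}\right) - 1\right) = 5 \left(2 X^{2} - 1\right) = 5 \left(-1 + 2 X^{2}\right) = -5 + 10 X^{2}$)
$x{\left(v \right)} = 4 v^{2}$ ($x{\left(v \right)} = 2 v 2 v = 4 v^{2}$)
$J{\left(H \right)} = 0$ ($J{\left(H \right)} = \left(6 + 6\right) 0 = 12 \cdot 0 = 0$)
$J{\left(x{\left(p{\left(-4 \right)} \right)} \right)} - -681 = 0 - -681 = 0 + 681 = 681$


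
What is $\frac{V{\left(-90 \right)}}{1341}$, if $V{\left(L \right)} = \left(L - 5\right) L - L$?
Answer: $\frac{960}{149} \approx 6.443$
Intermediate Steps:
$V{\left(L \right)} = - L + L \left(-5 + L\right)$ ($V{\left(L \right)} = \left(-5 + L\right) L - L = L \left(-5 + L\right) - L = - L + L \left(-5 + L\right)$)
$\frac{V{\left(-90 \right)}}{1341} = \frac{\left(-90\right) \left(-6 - 90\right)}{1341} = \left(-90\right) \left(-96\right) \frac{1}{1341} = 8640 \cdot \frac{1}{1341} = \frac{960}{149}$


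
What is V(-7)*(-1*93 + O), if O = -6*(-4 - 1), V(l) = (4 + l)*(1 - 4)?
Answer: -567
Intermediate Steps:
V(l) = -12 - 3*l (V(l) = (4 + l)*(-3) = -12 - 3*l)
O = 30 (O = -6*(-5) = 30)
V(-7)*(-1*93 + O) = (-12 - 3*(-7))*(-1*93 + 30) = (-12 + 21)*(-93 + 30) = 9*(-63) = -567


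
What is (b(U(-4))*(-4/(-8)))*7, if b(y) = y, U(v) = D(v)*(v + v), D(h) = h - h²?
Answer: 560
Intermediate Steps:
U(v) = 2*v²*(1 - v) (U(v) = (v*(1 - v))*(v + v) = (v*(1 - v))*(2*v) = 2*v²*(1 - v))
(b(U(-4))*(-4/(-8)))*7 = ((2*(-4)²*(1 - 1*(-4)))*(-4/(-8)))*7 = ((2*16*(1 + 4))*(-4*(-⅛)))*7 = ((2*16*5)*(½))*7 = (160*(½))*7 = 80*7 = 560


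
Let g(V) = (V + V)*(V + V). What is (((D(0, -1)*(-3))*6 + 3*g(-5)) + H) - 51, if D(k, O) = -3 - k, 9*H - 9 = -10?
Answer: 2726/9 ≈ 302.89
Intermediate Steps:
H = -1/9 (H = 1 + (1/9)*(-10) = 1 - 10/9 = -1/9 ≈ -0.11111)
g(V) = 4*V**2 (g(V) = (2*V)*(2*V) = 4*V**2)
(((D(0, -1)*(-3))*6 + 3*g(-5)) + H) - 51 = ((((-3 - 1*0)*(-3))*6 + 3*(4*(-5)**2)) - 1/9) - 51 = ((((-3 + 0)*(-3))*6 + 3*(4*25)) - 1/9) - 51 = ((-3*(-3)*6 + 3*100) - 1/9) - 51 = ((9*6 + 300) - 1/9) - 51 = ((54 + 300) - 1/9) - 51 = (354 - 1/9) - 51 = 3185/9 - 51 = 2726/9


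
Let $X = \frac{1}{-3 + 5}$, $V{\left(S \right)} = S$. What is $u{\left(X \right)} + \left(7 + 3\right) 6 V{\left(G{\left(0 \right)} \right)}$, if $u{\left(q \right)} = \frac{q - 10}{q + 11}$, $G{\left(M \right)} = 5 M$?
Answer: $- \frac{19}{23} \approx -0.82609$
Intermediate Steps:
$X = \frac{1}{2} \approx 0.5$
$u{\left(q \right)} = \frac{-10 + q}{11 + q}$
$u{\left(X \right)} + \left(7 + 3\right) 6 V{\left(G{\left(0 \right)} \right)} = \frac{-10 + \frac{1}{2}}{11 + \frac{1}{2}} + \left(7 + 3\right) 6 \cdot 5 \cdot 0 = \frac{1}{\frac{23}{2}} \left(- \frac{19}{2}\right) + 10 \cdot 6 \cdot 0 = \frac{2}{23} \left(- \frac{19}{2}\right) + 60 \cdot 0 = - \frac{19}{23} + 0 = - \frac{19}{23}$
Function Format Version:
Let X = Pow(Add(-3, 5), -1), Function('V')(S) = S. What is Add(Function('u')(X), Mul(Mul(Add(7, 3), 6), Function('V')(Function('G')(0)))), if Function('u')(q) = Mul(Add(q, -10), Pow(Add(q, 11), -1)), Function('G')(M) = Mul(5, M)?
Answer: Rational(-19, 23) ≈ -0.82609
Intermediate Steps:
X = Rational(1, 2) (X = Pow(2, -1) = Rational(1, 2) ≈ 0.50000)
Function('u')(q) = Mul(Pow(Add(11, q), -1), Add(-10, q)) (Function('u')(q) = Mul(Add(-10, q), Pow(Add(11, q), -1)) = Mul(Pow(Add(11, q), -1), Add(-10, q)))
Add(Function('u')(X), Mul(Mul(Add(7, 3), 6), Function('V')(Function('G')(0)))) = Add(Mul(Pow(Add(11, Rational(1, 2)), -1), Add(-10, Rational(1, 2))), Mul(Mul(Add(7, 3), 6), Mul(5, 0))) = Add(Mul(Pow(Rational(23, 2), -1), Rational(-19, 2)), Mul(Mul(10, 6), 0)) = Add(Mul(Rational(2, 23), Rational(-19, 2)), Mul(60, 0)) = Add(Rational(-19, 23), 0) = Rational(-19, 23)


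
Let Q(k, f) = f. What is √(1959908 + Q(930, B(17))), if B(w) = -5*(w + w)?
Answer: √1959738 ≈ 1399.9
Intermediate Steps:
B(w) = -10*w
√(1959908 + Q(930, B(17))) = √(1959908 - 10*17) = √(1959908 - 170) = √1959738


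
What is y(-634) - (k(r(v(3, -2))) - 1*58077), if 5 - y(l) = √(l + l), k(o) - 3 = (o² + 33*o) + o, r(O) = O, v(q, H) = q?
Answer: 57968 - 2*I*√317 ≈ 57968.0 - 35.609*I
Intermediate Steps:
k(o) = 3 + o² + 34*o (k(o) = 3 + ((o² + 33*o) + o) = 3 + (o² + 34*o) = 3 + o² + 34*o)
y(l) = 5 - √2*√l (y(l) = 5 - √(l + l) = 5 - √(2*l) = 5 - √2*√l)
y(-634) - (k(r(v(3, -2))) - 1*58077) = (5 - √2*√(-634)) - ((3 + 3² + 34*3) - 1*58077) = (5 - √2*I*√634) - ((3 + 9 + 102) - 58077) = (5 - 2*I*√317) - (114 - 58077) = (5 - 2*I*√317) - 1*(-57963) = (5 - 2*I*√317) + 57963 = 57968 - 2*I*√317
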